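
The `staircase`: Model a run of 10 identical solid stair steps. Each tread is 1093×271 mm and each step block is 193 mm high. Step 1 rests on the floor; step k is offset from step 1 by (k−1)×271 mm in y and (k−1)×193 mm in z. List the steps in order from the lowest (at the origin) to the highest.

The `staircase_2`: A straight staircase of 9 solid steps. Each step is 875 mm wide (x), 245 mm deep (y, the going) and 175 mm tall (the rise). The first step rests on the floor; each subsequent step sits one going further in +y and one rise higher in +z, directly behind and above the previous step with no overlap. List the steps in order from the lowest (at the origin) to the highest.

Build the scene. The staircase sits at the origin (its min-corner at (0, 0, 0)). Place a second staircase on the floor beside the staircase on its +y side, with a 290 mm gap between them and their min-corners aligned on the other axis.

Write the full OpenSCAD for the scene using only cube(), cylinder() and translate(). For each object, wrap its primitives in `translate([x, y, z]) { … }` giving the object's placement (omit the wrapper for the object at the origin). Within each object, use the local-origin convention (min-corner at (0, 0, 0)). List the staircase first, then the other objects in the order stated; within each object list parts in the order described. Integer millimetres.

cube([1093, 271, 193]);
translate([0, 271, 193]) cube([1093, 271, 193]);
translate([0, 542, 386]) cube([1093, 271, 193]);
translate([0, 813, 579]) cube([1093, 271, 193]);
translate([0, 1084, 772]) cube([1093, 271, 193]);
translate([0, 1355, 965]) cube([1093, 271, 193]);
translate([0, 1626, 1158]) cube([1093, 271, 193]);
translate([0, 1897, 1351]) cube([1093, 271, 193]);
translate([0, 2168, 1544]) cube([1093, 271, 193]);
translate([0, 2439, 1737]) cube([1093, 271, 193]);
translate([0, 3000, 0]) {
  cube([875, 245, 175]);
  translate([0, 245, 175]) cube([875, 245, 175]);
  translate([0, 490, 350]) cube([875, 245, 175]);
  translate([0, 735, 525]) cube([875, 245, 175]);
  translate([0, 980, 700]) cube([875, 245, 175]);
  translate([0, 1225, 875]) cube([875, 245, 175]);
  translate([0, 1470, 1050]) cube([875, 245, 175]);
  translate([0, 1715, 1225]) cube([875, 245, 175]);
  translate([0, 1960, 1400]) cube([875, 245, 175]);
}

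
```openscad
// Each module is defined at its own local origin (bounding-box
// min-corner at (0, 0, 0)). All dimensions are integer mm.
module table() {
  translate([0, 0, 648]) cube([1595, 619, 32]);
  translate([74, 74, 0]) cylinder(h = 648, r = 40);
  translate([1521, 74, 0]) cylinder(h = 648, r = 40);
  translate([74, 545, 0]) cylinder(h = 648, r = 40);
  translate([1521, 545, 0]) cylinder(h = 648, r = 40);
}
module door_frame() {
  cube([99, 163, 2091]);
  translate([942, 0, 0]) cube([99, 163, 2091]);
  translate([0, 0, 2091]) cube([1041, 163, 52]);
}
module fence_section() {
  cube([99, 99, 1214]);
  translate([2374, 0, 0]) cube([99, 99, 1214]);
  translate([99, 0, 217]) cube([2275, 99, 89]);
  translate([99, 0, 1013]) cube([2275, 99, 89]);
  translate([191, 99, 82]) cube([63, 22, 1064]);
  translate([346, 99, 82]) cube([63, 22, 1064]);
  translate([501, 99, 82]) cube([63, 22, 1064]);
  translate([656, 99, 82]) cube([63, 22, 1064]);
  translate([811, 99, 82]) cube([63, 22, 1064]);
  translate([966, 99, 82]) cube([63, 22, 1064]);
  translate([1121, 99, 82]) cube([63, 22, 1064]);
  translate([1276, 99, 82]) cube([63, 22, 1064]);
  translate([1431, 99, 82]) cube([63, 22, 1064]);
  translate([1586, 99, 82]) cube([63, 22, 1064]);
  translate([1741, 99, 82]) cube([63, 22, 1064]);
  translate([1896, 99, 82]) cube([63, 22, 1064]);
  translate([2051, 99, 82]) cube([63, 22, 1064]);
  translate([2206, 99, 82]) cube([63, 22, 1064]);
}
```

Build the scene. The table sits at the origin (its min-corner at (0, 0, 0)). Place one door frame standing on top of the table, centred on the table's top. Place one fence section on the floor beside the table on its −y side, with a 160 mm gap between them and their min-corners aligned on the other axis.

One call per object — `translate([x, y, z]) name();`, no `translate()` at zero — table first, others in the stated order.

table();
translate([277, 228, 680]) door_frame();
translate([0, -281, 0]) fence_section();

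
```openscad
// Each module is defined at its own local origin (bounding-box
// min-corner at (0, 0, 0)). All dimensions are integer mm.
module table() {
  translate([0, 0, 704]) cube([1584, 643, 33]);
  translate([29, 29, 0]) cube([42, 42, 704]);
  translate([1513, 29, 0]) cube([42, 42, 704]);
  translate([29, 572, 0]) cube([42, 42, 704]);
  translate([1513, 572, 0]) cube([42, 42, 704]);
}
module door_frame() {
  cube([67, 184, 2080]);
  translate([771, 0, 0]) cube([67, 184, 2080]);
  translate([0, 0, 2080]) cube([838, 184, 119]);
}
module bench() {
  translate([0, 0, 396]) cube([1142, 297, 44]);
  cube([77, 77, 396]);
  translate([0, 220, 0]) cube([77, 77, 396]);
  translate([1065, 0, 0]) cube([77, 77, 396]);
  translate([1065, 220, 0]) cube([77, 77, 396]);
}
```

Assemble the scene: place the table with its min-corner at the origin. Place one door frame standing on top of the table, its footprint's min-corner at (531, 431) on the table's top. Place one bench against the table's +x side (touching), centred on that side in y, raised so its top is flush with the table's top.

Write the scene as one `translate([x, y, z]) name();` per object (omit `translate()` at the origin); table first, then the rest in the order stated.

table();
translate([531, 431, 737]) door_frame();
translate([1584, 173, 297]) bench();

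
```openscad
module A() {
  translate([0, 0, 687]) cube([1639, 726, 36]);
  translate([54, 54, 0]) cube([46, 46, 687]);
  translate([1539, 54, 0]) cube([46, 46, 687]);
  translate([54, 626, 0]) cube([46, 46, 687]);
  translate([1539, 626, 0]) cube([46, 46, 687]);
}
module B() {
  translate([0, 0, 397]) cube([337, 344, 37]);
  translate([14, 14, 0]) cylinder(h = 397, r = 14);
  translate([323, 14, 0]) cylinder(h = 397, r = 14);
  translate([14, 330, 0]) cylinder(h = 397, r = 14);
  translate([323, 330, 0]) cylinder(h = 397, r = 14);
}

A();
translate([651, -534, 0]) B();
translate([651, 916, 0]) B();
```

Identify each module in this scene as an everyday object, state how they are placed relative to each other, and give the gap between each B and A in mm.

A is a table. B is a stool. Two stools sit around the table at the −y, +y sides. The gap between each stool and the table is 190 mm.

Each stool's nearest face is 190 mm from the table's bounding box.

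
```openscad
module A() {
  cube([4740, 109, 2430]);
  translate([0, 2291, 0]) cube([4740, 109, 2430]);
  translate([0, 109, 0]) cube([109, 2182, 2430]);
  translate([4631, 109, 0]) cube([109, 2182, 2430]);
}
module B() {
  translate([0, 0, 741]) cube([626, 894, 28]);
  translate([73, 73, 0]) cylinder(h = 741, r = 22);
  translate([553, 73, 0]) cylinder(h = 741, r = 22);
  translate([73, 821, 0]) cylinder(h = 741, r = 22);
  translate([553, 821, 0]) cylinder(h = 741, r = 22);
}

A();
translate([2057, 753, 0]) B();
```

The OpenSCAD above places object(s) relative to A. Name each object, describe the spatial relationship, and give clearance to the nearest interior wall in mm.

A is a house frame. B is a table. The table sits inside the house frame, centred. The clearance to the nearest interior wall is 644 mm.

Clearances: x = 1948, y = 644; minimum 644 mm.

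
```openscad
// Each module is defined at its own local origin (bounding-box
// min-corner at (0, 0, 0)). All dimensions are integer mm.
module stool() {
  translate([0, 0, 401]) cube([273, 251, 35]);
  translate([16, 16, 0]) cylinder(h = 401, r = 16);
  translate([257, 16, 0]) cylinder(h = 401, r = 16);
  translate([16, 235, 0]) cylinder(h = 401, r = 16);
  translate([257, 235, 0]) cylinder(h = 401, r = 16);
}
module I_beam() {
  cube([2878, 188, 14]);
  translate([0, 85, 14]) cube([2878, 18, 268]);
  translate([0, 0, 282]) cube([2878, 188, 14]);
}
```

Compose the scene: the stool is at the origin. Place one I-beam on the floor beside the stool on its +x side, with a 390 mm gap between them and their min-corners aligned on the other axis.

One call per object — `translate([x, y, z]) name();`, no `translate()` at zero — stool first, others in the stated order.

stool();
translate([663, 0, 0]) I_beam();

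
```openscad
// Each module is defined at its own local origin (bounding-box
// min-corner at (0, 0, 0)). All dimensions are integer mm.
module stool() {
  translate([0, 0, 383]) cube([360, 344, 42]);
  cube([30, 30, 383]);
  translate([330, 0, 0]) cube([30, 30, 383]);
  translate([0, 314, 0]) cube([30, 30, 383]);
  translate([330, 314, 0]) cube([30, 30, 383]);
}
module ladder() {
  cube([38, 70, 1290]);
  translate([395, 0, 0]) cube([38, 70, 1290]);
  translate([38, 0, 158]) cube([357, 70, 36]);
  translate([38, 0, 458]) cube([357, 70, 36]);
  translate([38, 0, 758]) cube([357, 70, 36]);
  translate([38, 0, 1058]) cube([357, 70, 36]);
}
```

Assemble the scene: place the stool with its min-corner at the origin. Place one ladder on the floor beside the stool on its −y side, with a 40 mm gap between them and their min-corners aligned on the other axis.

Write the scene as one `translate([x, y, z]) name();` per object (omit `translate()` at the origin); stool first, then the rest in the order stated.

stool();
translate([0, -110, 0]) ladder();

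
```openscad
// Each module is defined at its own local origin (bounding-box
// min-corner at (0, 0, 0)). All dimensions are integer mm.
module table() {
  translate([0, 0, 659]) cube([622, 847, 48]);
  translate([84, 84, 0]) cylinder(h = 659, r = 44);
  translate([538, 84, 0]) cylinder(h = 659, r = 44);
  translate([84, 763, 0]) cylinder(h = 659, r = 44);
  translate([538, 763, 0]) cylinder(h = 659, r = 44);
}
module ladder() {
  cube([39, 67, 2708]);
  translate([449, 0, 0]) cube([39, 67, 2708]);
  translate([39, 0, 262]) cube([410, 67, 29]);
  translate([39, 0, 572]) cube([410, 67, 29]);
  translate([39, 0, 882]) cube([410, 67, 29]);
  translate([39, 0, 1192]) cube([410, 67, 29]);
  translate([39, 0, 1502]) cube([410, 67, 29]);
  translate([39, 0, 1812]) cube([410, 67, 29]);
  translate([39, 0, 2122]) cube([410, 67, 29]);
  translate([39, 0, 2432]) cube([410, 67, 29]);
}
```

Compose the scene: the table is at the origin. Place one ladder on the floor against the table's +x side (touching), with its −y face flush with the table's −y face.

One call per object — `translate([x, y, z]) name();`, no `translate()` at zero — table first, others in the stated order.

table();
translate([622, 0, 0]) ladder();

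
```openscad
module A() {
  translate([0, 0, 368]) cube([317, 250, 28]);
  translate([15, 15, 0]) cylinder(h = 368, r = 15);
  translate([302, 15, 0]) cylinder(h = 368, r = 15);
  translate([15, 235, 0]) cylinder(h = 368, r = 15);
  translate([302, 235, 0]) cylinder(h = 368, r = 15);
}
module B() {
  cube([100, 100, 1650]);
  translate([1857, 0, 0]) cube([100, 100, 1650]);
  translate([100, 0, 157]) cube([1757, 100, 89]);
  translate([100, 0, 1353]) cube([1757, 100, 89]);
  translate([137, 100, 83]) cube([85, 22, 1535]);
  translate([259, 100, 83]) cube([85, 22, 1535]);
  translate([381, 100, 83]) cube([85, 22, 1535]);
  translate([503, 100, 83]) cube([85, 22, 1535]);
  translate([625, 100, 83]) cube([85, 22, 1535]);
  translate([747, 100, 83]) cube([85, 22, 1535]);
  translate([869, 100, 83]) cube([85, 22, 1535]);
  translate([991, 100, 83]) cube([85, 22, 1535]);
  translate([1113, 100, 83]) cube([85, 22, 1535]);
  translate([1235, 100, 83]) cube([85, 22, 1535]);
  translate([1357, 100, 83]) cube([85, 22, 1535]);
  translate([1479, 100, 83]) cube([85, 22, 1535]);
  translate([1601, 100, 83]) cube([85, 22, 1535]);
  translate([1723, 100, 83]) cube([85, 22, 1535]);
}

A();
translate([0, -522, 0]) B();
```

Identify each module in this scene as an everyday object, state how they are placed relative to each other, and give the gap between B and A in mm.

The fence section's nearest face is 400 mm from the stool's −y face.

A is a stool. B is a fence section. The fence section is on the floor beside the stool on its −y side. The gap between the fence section and the stool is 400 mm.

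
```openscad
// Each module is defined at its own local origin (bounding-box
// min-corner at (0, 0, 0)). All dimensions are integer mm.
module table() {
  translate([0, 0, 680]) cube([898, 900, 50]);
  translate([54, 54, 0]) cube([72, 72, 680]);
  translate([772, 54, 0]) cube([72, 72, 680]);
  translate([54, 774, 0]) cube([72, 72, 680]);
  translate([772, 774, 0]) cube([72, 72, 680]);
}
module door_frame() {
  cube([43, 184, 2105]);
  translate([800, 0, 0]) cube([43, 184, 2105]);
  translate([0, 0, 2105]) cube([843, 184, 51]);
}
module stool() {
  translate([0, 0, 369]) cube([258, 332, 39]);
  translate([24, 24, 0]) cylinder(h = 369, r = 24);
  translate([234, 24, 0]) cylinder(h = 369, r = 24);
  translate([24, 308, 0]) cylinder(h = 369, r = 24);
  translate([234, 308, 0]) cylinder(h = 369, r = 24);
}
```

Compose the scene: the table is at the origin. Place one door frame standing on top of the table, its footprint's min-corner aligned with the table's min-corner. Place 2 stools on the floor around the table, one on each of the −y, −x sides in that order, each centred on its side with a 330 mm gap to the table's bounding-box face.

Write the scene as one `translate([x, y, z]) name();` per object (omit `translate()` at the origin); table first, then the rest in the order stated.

table();
translate([0, 0, 730]) door_frame();
translate([320, -662, 0]) stool();
translate([-588, 284, 0]) stool();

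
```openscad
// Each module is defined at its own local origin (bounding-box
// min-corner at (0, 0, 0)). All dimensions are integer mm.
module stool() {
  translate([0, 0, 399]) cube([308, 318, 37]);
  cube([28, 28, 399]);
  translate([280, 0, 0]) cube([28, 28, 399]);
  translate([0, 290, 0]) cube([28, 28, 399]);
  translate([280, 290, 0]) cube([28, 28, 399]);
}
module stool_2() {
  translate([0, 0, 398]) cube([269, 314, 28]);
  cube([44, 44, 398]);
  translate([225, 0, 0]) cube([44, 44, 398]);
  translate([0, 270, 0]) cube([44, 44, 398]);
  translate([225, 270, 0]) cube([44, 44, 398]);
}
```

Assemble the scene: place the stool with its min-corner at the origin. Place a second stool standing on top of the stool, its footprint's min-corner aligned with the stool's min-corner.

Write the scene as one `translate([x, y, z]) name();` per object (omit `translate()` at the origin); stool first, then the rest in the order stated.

stool();
translate([0, 0, 436]) stool_2();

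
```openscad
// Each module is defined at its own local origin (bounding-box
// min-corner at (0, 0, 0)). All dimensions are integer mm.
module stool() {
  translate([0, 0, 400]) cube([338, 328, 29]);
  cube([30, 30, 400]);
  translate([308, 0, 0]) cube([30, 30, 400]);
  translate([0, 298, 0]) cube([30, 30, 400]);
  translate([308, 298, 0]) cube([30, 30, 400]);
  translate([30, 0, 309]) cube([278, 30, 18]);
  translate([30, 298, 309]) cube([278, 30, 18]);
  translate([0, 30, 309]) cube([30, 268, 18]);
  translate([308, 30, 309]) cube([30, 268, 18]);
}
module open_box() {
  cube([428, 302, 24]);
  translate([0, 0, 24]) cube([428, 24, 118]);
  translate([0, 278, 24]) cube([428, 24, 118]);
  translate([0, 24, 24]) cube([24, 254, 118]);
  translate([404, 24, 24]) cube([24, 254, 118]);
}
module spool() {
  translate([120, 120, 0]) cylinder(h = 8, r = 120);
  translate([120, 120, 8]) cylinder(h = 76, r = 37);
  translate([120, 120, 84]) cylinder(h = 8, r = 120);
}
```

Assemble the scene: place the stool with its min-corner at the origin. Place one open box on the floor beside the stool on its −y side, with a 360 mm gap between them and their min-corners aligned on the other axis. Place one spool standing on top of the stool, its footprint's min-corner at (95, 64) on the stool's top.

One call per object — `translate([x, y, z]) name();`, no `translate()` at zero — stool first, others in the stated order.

stool();
translate([0, -662, 0]) open_box();
translate([95, 64, 429]) spool();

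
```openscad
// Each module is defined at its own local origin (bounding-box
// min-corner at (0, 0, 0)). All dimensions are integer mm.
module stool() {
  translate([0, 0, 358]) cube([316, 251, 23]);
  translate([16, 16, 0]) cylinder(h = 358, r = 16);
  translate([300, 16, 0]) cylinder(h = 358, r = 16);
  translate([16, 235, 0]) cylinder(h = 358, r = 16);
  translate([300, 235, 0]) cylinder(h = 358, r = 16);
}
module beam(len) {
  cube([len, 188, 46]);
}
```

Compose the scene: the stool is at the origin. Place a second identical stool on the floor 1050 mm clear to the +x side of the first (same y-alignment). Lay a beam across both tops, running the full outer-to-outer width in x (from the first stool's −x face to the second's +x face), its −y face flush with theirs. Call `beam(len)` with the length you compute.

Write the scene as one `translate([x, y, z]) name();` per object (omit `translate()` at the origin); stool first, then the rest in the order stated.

stool();
translate([1366, 0, 0]) stool();
translate([0, 0, 381]) beam(1682);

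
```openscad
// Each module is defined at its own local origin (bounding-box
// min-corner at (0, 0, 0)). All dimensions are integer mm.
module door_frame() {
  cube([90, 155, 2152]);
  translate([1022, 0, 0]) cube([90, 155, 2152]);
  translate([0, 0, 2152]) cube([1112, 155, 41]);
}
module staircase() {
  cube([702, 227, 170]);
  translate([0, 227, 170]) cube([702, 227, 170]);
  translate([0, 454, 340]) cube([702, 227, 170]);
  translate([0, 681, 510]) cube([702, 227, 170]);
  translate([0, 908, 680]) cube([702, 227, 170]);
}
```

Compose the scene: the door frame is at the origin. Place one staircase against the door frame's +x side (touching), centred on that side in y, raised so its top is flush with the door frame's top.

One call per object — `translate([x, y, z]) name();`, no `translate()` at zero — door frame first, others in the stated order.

door_frame();
translate([1112, -490, 1343]) staircase();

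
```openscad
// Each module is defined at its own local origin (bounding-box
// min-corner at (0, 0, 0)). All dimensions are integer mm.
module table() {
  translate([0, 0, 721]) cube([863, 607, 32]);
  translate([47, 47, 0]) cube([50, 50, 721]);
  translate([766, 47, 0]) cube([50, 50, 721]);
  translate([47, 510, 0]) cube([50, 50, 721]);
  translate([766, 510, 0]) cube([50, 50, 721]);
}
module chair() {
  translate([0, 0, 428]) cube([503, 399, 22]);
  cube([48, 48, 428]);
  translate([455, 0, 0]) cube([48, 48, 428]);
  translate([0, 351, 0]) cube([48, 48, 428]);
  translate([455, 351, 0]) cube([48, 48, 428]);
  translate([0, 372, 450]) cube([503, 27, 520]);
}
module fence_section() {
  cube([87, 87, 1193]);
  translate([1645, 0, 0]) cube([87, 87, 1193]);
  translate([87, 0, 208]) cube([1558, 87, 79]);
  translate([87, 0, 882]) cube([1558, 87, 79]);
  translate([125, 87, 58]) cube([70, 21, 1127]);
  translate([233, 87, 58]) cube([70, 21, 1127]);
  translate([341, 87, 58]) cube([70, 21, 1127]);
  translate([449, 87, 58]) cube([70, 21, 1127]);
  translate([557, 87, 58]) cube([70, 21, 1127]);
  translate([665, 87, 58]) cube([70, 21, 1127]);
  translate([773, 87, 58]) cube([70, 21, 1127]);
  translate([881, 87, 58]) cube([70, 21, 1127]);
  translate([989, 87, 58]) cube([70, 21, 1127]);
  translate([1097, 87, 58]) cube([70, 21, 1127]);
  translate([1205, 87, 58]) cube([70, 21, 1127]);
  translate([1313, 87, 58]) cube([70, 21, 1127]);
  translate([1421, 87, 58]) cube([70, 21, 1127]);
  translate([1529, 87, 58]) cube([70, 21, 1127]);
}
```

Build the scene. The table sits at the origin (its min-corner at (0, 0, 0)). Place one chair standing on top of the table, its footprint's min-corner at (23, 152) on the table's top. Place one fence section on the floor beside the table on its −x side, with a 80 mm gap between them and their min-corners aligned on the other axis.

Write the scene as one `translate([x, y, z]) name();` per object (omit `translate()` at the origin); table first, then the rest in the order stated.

table();
translate([23, 152, 753]) chair();
translate([-1812, 0, 0]) fence_section();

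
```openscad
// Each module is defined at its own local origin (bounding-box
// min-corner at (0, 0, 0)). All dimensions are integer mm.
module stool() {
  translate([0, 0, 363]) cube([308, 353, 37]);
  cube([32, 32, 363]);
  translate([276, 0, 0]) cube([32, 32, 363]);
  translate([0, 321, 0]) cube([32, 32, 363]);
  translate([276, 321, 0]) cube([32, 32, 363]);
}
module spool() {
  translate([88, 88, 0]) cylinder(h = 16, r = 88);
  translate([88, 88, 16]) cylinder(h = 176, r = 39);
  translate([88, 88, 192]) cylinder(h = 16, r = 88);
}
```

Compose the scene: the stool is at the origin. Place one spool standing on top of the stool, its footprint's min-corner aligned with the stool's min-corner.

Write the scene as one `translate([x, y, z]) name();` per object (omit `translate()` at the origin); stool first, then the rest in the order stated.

stool();
translate([0, 0, 400]) spool();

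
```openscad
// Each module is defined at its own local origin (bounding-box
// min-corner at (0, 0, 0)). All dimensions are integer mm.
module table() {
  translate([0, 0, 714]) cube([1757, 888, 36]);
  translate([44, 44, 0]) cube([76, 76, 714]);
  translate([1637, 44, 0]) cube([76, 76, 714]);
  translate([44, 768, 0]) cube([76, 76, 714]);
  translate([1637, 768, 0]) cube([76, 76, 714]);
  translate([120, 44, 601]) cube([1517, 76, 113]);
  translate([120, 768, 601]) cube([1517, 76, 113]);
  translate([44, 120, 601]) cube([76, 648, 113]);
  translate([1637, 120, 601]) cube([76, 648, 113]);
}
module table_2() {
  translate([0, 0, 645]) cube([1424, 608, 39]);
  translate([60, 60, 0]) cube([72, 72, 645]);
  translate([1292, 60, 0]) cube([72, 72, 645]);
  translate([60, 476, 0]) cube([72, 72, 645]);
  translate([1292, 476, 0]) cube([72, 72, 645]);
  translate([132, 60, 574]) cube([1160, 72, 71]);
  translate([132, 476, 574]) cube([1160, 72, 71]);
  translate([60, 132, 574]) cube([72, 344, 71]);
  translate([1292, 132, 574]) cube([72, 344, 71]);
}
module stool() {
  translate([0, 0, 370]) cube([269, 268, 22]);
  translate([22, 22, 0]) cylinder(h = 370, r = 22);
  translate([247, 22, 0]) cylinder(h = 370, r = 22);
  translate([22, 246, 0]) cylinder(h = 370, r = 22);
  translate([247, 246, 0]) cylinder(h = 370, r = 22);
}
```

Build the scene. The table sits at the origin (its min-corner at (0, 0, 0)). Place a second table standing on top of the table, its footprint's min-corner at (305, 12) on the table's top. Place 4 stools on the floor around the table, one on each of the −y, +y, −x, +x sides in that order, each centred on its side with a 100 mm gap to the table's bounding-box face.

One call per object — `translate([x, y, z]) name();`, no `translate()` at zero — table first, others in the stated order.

table();
translate([305, 12, 750]) table_2();
translate([744, -368, 0]) stool();
translate([744, 988, 0]) stool();
translate([-369, 310, 0]) stool();
translate([1857, 310, 0]) stool();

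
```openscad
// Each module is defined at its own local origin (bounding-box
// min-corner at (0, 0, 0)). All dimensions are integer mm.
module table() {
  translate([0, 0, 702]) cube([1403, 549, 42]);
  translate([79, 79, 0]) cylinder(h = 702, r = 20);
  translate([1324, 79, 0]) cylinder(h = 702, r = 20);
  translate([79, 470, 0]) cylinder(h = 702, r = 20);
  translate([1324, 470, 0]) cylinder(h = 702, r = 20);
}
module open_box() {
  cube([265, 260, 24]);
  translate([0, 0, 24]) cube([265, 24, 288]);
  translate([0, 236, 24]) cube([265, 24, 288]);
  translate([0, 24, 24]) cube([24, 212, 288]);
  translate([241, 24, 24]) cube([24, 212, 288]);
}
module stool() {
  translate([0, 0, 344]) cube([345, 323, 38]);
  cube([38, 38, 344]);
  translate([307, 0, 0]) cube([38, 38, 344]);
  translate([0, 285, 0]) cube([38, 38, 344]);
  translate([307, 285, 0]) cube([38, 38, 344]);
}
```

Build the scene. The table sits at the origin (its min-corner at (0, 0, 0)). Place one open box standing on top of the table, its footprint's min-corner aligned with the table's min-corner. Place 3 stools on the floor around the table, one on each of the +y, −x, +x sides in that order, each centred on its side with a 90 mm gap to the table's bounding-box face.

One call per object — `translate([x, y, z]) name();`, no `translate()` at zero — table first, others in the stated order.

table();
translate([0, 0, 744]) open_box();
translate([529, 639, 0]) stool();
translate([-435, 113, 0]) stool();
translate([1493, 113, 0]) stool();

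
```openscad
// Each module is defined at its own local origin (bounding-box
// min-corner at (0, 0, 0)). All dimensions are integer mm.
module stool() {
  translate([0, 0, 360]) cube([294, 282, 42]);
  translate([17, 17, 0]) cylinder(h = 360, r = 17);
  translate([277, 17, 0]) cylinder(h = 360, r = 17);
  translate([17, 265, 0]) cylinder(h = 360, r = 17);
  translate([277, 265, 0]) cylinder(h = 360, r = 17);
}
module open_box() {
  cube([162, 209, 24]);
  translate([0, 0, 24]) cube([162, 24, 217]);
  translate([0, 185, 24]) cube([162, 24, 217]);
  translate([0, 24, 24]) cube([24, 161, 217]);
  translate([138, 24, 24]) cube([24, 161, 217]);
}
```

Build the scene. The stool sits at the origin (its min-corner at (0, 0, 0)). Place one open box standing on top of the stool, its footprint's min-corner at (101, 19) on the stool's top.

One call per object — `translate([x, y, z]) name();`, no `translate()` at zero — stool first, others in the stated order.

stool();
translate([101, 19, 402]) open_box();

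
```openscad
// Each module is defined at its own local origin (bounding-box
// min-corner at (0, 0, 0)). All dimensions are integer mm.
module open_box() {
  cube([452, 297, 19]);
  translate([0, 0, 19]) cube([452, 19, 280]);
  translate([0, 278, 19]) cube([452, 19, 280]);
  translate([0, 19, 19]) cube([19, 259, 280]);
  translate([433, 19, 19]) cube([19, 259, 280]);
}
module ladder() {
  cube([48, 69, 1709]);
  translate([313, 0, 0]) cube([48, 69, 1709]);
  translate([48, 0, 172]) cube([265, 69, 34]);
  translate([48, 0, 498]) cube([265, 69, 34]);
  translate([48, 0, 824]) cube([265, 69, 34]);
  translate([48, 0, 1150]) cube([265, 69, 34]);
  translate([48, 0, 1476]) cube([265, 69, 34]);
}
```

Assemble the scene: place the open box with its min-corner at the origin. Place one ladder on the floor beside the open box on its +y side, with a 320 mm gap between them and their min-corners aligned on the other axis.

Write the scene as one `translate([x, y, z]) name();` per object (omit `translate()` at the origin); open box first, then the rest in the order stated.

open_box();
translate([0, 617, 0]) ladder();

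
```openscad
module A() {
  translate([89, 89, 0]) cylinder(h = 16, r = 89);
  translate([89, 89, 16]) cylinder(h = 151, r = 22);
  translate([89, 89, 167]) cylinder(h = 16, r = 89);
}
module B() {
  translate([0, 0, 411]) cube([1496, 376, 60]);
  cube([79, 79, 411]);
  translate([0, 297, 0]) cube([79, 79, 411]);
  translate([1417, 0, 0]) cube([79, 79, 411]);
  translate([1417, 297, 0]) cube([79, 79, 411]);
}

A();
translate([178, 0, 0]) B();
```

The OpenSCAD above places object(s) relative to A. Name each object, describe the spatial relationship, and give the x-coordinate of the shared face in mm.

The spool's +x face and the bench's −x face are both at x = 178 mm.

A is a spool. B is a bench. The bench is against the spool's +x side, with their −y faces flush. The x-coordinate of the shared face is 178 mm.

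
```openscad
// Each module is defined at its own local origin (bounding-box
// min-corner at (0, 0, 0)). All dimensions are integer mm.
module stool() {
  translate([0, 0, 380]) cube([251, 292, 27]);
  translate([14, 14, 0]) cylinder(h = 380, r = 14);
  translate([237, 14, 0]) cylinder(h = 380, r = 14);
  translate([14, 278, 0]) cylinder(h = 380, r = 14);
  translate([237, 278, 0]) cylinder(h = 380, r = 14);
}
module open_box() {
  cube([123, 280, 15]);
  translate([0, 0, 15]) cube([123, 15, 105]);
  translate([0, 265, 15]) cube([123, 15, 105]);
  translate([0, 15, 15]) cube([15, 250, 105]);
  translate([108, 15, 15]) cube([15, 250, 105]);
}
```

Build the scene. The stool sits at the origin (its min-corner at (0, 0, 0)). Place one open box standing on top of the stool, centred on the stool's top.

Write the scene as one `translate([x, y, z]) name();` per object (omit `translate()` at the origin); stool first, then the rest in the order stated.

stool();
translate([64, 6, 407]) open_box();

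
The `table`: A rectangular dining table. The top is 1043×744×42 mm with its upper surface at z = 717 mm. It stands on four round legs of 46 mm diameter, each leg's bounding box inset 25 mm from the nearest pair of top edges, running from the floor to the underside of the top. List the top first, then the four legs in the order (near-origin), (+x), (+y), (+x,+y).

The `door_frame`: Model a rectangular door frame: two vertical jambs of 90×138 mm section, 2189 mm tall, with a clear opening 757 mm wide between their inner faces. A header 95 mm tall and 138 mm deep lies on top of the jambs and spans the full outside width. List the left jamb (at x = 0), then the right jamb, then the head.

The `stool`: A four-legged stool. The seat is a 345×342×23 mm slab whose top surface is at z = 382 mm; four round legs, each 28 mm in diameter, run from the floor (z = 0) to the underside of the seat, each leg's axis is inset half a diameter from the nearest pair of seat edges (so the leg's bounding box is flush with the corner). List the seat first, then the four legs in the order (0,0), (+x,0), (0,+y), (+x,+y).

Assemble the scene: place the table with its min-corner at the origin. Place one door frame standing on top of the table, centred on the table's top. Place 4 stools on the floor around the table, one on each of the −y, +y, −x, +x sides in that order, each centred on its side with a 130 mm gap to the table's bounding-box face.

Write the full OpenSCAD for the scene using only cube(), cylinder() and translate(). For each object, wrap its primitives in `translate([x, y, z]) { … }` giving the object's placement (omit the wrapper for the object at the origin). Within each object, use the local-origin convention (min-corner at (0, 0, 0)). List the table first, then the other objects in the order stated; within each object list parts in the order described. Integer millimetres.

translate([0, 0, 675]) cube([1043, 744, 42]);
translate([48, 48, 0]) cylinder(h = 675, r = 23);
translate([995, 48, 0]) cylinder(h = 675, r = 23);
translate([48, 696, 0]) cylinder(h = 675, r = 23);
translate([995, 696, 0]) cylinder(h = 675, r = 23);
translate([53, 303, 717]) {
  cube([90, 138, 2189]);
  translate([847, 0, 0]) cube([90, 138, 2189]);
  translate([0, 0, 2189]) cube([937, 138, 95]);
}
translate([349, -472, 0]) {
  translate([0, 0, 359]) cube([345, 342, 23]);
  translate([14, 14, 0]) cylinder(h = 359, r = 14);
  translate([331, 14, 0]) cylinder(h = 359, r = 14);
  translate([14, 328, 0]) cylinder(h = 359, r = 14);
  translate([331, 328, 0]) cylinder(h = 359, r = 14);
}
translate([349, 874, 0]) {
  translate([0, 0, 359]) cube([345, 342, 23]);
  translate([14, 14, 0]) cylinder(h = 359, r = 14);
  translate([331, 14, 0]) cylinder(h = 359, r = 14);
  translate([14, 328, 0]) cylinder(h = 359, r = 14);
  translate([331, 328, 0]) cylinder(h = 359, r = 14);
}
translate([-475, 201, 0]) {
  translate([0, 0, 359]) cube([345, 342, 23]);
  translate([14, 14, 0]) cylinder(h = 359, r = 14);
  translate([331, 14, 0]) cylinder(h = 359, r = 14);
  translate([14, 328, 0]) cylinder(h = 359, r = 14);
  translate([331, 328, 0]) cylinder(h = 359, r = 14);
}
translate([1173, 201, 0]) {
  translate([0, 0, 359]) cube([345, 342, 23]);
  translate([14, 14, 0]) cylinder(h = 359, r = 14);
  translate([331, 14, 0]) cylinder(h = 359, r = 14);
  translate([14, 328, 0]) cylinder(h = 359, r = 14);
  translate([331, 328, 0]) cylinder(h = 359, r = 14);
}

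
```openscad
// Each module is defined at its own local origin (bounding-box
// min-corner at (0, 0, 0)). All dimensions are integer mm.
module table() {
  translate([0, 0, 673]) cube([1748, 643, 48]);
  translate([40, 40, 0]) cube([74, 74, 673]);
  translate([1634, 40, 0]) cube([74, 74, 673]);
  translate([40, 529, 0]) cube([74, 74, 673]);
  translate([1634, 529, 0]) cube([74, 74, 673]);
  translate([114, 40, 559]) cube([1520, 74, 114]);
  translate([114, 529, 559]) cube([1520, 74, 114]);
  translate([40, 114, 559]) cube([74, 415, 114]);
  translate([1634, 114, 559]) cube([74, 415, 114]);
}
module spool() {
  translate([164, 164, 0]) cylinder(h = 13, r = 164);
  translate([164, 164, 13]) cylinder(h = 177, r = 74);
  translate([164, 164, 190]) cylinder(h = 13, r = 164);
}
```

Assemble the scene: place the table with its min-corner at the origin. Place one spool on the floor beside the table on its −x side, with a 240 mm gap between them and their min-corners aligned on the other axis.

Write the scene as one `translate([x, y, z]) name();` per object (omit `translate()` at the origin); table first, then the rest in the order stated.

table();
translate([-568, 0, 0]) spool();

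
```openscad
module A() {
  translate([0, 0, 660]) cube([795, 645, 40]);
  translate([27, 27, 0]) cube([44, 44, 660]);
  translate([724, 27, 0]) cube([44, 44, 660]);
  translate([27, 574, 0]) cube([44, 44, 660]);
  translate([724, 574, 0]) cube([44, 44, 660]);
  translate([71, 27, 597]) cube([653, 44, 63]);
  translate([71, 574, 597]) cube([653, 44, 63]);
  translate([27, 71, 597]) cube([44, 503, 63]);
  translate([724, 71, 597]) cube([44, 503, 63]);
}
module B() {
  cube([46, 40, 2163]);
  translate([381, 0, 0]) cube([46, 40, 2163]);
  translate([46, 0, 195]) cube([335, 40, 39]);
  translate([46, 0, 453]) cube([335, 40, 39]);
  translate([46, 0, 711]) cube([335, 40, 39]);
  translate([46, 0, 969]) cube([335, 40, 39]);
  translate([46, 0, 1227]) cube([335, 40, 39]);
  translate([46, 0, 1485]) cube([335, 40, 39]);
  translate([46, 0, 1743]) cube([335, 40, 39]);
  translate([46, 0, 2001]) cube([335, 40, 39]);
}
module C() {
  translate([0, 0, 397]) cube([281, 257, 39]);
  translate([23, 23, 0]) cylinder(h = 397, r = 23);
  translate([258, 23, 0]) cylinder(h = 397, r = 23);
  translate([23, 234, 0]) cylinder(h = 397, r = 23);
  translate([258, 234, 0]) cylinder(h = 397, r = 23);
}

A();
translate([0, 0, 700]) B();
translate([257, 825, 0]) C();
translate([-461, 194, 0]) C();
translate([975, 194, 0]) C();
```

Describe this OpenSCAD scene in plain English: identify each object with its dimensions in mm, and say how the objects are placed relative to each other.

A is a rectangular dining table. The top is 795×645×40 mm with its upper surface at z = 700 mm. It stands on four 44×44 mm square legs, each inset 27 mm from the nearest pair of top edges, running from the floor to the underside of the top. Four apron rails, 44 mm thick and 63 mm tall, run between adjacent legs with their top edges flush with the underside of the top and their outer faces flush with the legs' outer faces.

B is a straight ladder. Two 46×40 mm vertical rails, 2163 mm tall, stand 427 mm apart (outside-to-outside) with their front faces coplanar on the −y side. 8 rungs, each 40 mm deep and 39 mm tall, span between the inner faces of the rails, front faces flush with the rails. The lowest rung's underside is at z = 195 mm and rungs are spaced 258 mm apart (underside to underside).

C is a four-legged stool. The seat is 281×257 mm, 39 mm thick, top at z = 436 mm. It stands on four round legs, each 46 mm in diameter, from z = 0 to the seat underside, each leg's axis is inset half a diameter from the nearest pair of seat edges (so the leg's bounding box is flush with the corner).

The ladder is on top of the table. Three stools sit around the table at the +y, −x, +x sides.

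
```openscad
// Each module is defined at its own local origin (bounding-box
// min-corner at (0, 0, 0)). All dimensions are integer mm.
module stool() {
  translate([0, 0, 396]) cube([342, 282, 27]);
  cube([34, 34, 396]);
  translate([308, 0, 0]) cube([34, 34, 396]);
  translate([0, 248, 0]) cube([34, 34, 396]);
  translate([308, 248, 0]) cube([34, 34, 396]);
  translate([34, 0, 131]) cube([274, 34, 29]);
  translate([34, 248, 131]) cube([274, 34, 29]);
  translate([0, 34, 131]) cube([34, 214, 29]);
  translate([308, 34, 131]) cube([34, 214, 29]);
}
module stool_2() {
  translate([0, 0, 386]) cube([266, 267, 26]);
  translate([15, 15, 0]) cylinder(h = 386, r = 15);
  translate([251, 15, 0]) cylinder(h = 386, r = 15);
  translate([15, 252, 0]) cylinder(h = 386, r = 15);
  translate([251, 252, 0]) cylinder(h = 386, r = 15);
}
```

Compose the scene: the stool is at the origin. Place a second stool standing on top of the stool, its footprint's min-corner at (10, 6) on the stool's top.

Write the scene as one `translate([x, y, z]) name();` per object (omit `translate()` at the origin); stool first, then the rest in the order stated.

stool();
translate([10, 6, 423]) stool_2();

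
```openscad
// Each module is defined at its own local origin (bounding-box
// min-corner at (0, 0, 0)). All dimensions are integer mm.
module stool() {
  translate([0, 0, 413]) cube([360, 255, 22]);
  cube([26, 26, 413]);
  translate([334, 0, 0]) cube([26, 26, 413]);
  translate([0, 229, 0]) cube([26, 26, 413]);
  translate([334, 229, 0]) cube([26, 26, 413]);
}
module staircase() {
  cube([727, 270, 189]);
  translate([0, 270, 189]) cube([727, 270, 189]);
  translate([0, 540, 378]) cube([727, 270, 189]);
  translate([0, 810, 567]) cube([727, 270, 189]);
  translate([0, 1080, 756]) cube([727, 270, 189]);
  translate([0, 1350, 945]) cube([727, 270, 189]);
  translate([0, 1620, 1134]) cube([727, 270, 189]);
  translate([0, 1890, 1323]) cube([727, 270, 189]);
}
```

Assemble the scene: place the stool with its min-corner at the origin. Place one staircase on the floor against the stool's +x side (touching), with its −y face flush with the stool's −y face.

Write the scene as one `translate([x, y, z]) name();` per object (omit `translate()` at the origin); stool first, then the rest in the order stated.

stool();
translate([360, 0, 0]) staircase();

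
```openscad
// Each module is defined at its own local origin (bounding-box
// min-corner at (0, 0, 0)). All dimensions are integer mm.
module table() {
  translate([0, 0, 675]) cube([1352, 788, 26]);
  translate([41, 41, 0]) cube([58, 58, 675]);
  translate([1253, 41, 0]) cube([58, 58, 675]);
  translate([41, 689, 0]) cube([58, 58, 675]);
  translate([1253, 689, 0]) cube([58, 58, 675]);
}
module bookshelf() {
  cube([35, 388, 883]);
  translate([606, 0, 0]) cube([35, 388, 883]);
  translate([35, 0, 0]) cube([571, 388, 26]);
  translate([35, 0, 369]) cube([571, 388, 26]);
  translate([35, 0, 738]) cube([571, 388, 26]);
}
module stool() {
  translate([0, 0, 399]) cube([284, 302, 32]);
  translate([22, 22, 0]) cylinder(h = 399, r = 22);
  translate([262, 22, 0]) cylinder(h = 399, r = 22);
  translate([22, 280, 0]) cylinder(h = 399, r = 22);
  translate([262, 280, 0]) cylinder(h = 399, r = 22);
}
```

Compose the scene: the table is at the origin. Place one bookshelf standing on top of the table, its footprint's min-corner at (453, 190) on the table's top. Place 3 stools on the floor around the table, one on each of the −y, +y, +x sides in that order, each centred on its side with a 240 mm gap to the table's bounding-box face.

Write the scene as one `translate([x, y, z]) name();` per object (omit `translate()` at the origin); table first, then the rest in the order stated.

table();
translate([453, 190, 701]) bookshelf();
translate([534, -542, 0]) stool();
translate([534, 1028, 0]) stool();
translate([1592, 243, 0]) stool();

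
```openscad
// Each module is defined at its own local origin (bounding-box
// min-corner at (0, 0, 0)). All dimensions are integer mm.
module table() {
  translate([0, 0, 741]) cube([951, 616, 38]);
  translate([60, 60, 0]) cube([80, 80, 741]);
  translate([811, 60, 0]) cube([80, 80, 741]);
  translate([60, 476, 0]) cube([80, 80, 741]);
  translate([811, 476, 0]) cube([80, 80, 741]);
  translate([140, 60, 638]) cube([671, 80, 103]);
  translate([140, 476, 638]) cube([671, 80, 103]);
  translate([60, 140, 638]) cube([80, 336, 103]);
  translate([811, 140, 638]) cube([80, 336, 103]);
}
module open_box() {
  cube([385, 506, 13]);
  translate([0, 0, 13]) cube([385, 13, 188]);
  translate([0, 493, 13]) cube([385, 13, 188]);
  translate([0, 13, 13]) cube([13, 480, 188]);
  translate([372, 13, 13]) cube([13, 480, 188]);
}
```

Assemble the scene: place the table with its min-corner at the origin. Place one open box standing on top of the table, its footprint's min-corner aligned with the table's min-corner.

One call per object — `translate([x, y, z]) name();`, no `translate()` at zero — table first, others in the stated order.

table();
translate([0, 0, 779]) open_box();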